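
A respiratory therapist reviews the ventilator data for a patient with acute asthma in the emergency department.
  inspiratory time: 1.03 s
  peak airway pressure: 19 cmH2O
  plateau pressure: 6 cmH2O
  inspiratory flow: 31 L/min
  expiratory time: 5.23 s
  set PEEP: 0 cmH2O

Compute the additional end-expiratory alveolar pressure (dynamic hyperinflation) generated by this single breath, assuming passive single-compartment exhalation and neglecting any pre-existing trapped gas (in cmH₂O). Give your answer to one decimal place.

Flow: 31 L/min ÷ 60 = 0.5167 L/s.
Vt = flow × Ti = 0.5167 L/s × 1.03 s × 1000 mL/L = 532.2 mL.
R = (PIP − Pplat)/V̇ = (19 − 6) / 0.5167 = 13.0/0.5167 = 25.16 cmH2O·s/L.
C = Vt/(Pplat − PEEP) = 532.2 / (6 − 0) = 532.2/6.0 = 88.7 mL/cmH2O.
τ = R × C = 25.16 × 0.0887 L/cmH2O = 2.232 s.
Fraction remaining = e^(−Te/τ) = e^(−5.23/2.232) = 0.09602; trapped volume = 532.2 × 0.09602 = 51.102 mL.
Additional alveolar pressure from trapping ≈ V_trapped / C = 51.102 / 88.7 = 0.5761 cmH2O.

0.6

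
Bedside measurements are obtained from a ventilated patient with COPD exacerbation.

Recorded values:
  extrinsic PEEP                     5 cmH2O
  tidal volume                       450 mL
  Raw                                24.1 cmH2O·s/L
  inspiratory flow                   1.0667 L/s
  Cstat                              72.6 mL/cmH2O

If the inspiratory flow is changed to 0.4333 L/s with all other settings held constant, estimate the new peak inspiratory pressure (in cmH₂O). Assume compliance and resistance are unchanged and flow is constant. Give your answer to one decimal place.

PIP = Vt/C + R·V̇ + PEEP (constant-flow equation of motion).
Only the resistive term changes: ΔPIP = R × ΔV̇ = 24.1 × (0.4333 − 1.0667) = 24.1 × -0.6334 = -15.265 cmH2O.
Original PIP = 450/72.6 + 24.1×1.0667 + 5 = 36.906 cmH2O; new PIP = 36.906 + (-15.265) = 21.641 cmH2O.

21.6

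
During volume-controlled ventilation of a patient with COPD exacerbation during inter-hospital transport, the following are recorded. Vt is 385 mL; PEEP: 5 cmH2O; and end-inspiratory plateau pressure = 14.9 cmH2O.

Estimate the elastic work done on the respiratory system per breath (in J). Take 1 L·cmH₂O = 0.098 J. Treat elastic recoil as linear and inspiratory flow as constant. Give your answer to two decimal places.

Elastic work ≈ ½ × (Pplat − PEEP) × Vt = 0.5 × (14.9 − 5) × 0.385 L = 0.5 × 9.9 × 0.385 = 1.906 L·cmH2O.
× 0.098 J/(L·cmH2O) → 0.1868 J.

0.19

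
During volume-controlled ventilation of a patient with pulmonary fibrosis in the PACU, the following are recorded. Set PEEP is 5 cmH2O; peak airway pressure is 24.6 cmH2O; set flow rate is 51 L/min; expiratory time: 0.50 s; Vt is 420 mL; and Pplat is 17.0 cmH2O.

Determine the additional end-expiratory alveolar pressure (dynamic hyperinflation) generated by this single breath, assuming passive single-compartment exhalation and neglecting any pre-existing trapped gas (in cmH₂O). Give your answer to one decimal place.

2.4

Flow: 51 L/min ÷ 60 = 0.85 L/s.
R = (PIP − Pplat)/V̇ = (24.6 − 17.0) / 0.85 = 7.6/0.85 = 8.941 cmH2O·s/L.
C = Vt/(Pplat − PEEP) = 420.0 / (17.0 − 5) = 420.0/12.0 = 35.0 mL/cmH2O.
τ = R × C = 8.941 × 0.035 L/cmH2O = 0.3129 s.
Fraction remaining = e^(−Te/τ) = e^(−0.50/0.3129) = 0.2023; trapped volume = 420.0 × 0.2023 = 84.966 mL.
Additional alveolar pressure from trapping ≈ V_trapped / C = 84.966 / 35.0 = 2.428 cmH2O.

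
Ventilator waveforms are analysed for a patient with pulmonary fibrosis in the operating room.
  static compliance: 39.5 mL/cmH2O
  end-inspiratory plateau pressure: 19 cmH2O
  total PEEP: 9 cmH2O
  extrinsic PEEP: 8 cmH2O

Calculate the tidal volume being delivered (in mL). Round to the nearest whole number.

395

End-expiratory occlusion gives total PEEP = 9 cmH2O (intrinsic PEEP = 9 − 8 = 1). Use total PEEP for the elastic gradient.
Vt = Cstat × (Pplat − PEEPtotal) = 39.5 × (19 − 9) = 39.5 × 10.0 = 395.0 mL.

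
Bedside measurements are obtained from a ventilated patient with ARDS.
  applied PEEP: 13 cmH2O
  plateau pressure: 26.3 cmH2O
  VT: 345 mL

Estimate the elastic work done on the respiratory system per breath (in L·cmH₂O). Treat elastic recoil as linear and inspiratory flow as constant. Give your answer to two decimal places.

Elastic work ≈ ½ × (Pplat − PEEP) × Vt = 0.5 × (26.3 − 13) × 0.345 L = 0.5 × 13.3 × 0.345 = 2.294 L·cmH2O.

2.29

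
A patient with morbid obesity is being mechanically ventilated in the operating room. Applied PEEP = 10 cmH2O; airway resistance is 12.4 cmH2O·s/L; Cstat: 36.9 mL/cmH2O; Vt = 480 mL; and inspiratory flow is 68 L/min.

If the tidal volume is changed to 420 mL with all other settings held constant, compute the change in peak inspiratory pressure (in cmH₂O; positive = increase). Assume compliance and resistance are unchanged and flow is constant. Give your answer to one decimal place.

-1.6

PIP = Vt/C + R·V̇ + PEEP (constant-flow equation of motion).
Only the elastic term changes: ΔPIP = ΔVt / C = (420 − 480) / 36.9 = -1.626 cmH2O.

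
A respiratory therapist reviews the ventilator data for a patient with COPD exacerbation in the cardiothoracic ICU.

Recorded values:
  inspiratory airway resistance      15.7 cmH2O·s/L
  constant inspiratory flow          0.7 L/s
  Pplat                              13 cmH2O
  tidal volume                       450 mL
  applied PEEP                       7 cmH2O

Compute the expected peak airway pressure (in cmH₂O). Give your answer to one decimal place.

PIP = Pplat + Raw × flow = 13 + 15.7 × 0.7 = 13 + 10.99 = 23.99 cmH2O.

24.0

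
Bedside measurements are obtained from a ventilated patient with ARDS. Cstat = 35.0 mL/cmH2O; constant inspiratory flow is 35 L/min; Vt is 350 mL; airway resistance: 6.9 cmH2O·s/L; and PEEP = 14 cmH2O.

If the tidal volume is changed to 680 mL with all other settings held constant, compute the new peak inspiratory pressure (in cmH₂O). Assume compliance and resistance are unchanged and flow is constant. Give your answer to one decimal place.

37.5

Flow: 35 L/min ÷ 60 = 0.5833 L/s.
PIP = Vt/C + R·V̇ + PEEP (constant-flow equation of motion).
Only the elastic term changes: ΔPIP = ΔVt / C = (680 − 350) / 35.0 = 9.429 cmH2O.
Original PIP = 350/35.0 + 6.9×0.5833 + 14 = 28.025 cmH2O; new PIP = 28.025 + (9.429) = 37.454 cmH2O.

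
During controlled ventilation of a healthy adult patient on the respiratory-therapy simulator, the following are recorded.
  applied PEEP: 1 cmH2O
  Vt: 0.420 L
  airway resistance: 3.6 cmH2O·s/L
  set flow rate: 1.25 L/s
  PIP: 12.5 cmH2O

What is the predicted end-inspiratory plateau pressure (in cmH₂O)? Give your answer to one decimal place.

Pplat = PIP − Raw × flow = 12.5 − 3.6 × 1.25 = 12.5 − 4.5 = 8.0 cmH2O.

8.0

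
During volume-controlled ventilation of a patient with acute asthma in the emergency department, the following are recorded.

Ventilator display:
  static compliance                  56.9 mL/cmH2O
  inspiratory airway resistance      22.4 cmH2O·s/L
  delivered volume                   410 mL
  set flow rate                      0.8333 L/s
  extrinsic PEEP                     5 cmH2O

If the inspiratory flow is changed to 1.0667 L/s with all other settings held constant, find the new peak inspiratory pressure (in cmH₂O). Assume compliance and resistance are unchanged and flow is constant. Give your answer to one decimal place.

PIP = Vt/C + R·V̇ + PEEP (constant-flow equation of motion).
Only the resistive term changes: ΔPIP = R × ΔV̇ = 22.4 × (1.0667 − 0.8333) = 22.4 × 0.2334 = 5.228 cmH2O.
Original PIP = 410/56.9 + 22.4×0.8333 + 5 = 30.872 cmH2O; new PIP = 30.872 + (5.228) = 36.1 cmH2O.

36.1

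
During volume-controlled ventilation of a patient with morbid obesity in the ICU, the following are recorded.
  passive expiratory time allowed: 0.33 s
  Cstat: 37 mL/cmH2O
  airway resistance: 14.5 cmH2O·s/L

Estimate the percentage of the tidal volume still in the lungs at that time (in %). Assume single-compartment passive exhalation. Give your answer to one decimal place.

τ = R × C = 14.5 × 37 mL/cmH2O = 14.5 × 0.037 L/cmH2O = 0.5365 s.
Passive exhalation: V(t)/V₀ = e^(−t/τ) = e^(−0.33/0.5365) = 0.5406.
Fraction remaining = 0.5406 → 54.06%.

54.1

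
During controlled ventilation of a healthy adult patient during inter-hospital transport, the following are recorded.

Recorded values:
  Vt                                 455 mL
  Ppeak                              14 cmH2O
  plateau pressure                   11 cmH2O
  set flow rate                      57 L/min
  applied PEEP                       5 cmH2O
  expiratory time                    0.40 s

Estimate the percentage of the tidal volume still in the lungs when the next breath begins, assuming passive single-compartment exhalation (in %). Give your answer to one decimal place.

18.8

Flow: 57 L/min ÷ 60 = 0.95 L/s.
R = (PIP − Pplat)/V̇ = (14 − 11) / 0.95 = 3.0/0.95 = 3.158 cmH2O·s/L.
C = Vt/(Pplat − PEEP) = 455.0 / (11 − 5) = 455.0/6.0 = 75.833 mL/cmH2O.
τ = R × C = 3.158 × 0.07583 L/cmH2O = 0.2395 s.
Fraction remaining at end-expiration = e^(−Te/τ) = e^(−0.40/0.2395) = 0.1882 → 18.82%.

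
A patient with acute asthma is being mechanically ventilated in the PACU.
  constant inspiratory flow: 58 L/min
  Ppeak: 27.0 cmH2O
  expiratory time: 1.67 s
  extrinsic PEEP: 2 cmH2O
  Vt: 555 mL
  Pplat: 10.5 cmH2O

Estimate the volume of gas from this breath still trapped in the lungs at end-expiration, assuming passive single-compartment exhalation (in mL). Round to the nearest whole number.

Flow: 58 L/min ÷ 60 = 0.9667 L/s.
R = (PIP − Pplat)/V̇ = (27.0 − 10.5) / 0.9667 = 16.5/0.9667 = 17.068 cmH2O·s/L.
C = Vt/(Pplat − PEEP) = 555.0 / (10.5 − 2) = 555.0/8.5 = 65.294 mL/cmH2O.
τ = R × C = 17.068 × 0.06529 L/cmH2O = 1.114 s.
Fraction remaining = e^(−Te/τ) = e^(−1.67/1.114) = 0.2233.
Trapped volume = 555.0 × 0.2233 = 123.93 mL.

124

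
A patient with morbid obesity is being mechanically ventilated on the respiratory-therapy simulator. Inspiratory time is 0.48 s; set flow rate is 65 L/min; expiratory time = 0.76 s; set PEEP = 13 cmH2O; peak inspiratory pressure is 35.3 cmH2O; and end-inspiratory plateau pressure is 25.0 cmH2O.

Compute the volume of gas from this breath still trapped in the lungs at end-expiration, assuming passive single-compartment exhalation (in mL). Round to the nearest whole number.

Flow: 65 L/min ÷ 60 = 1.0833 L/s.
Vt = flow × Ti = 1.0833 L/s × 0.48 s × 1000 mL/L = 519.98 mL.
R = (PIP − Pplat)/V̇ = (35.3 − 25.0) / 1.0833 = 10.3/1.0833 = 9.508 cmH2O·s/L.
C = Vt/(Pplat − PEEP) = 519.98 / (25.0 − 13) = 519.98/12.0 = 43.332 mL/cmH2O.
τ = R × C = 9.508 × 0.04333 L/cmH2O = 0.412 s.
Fraction remaining = e^(−Te/τ) = e^(−0.76/0.412) = 0.1581.
Trapped volume = 519.98 × 0.1581 = 82.209 mL.

82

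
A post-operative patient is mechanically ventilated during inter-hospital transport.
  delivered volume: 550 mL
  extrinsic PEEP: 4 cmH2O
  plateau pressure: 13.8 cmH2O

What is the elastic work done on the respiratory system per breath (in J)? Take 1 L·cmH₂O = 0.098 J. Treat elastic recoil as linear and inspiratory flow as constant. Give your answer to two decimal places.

Elastic work ≈ ½ × (Pplat − PEEP) × Vt = 0.5 × (13.8 − 4) × 0.550 L = 0.5 × 9.8 × 0.550 = 2.695 L·cmH2O.
× 0.098 J/(L·cmH2O) → 0.2641 J.

0.26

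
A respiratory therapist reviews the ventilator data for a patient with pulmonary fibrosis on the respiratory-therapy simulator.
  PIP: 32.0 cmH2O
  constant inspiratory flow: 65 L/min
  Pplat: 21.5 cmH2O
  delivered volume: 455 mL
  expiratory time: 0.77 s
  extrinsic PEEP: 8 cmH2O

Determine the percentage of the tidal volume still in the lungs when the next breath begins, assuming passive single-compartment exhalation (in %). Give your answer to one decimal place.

9.5

Flow: 65 L/min ÷ 60 = 1.0833 L/s.
R = (PIP − Pplat)/V̇ = (32.0 − 21.5) / 1.0833 = 10.5/1.0833 = 9.693 cmH2O·s/L.
C = Vt/(Pplat − PEEP) = 455.0 / (21.5 − 8) = 455.0/13.5 = 33.704 mL/cmH2O.
τ = R × C = 9.693 × 0.0337 L/cmH2O = 0.3267 s.
Fraction remaining at end-expiration = e^(−Te/τ) = e^(−0.77/0.3267) = 0.09471 → 9.471%.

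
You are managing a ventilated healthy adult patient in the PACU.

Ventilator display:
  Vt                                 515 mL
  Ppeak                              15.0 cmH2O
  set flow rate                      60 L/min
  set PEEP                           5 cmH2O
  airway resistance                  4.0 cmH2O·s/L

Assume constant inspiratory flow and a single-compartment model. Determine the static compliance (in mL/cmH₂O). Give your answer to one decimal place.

Flow: 60 L/min ÷ 60 = 1 L/s.
Equation of motion (constant flow): PIP = Vt/C + R·V̇ + PEEP.
Vt/C = PIP − R·V̇ − PEEP = 15.0 − 4.0×1 − 5 = 15.0 − 4.0 − 5 = 6.0 cmH2O.
C = Vt / 6.0 = 515 / 6.0 = 85.833 mL/cmH2O.

85.8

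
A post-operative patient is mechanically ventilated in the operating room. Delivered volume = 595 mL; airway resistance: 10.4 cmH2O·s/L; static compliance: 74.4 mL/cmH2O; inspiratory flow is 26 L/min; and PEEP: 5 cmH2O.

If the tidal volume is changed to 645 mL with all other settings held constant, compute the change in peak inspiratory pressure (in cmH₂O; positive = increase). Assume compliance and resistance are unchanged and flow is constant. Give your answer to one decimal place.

0.7

PIP = Vt/C + R·V̇ + PEEP (constant-flow equation of motion).
Only the elastic term changes: ΔPIP = ΔVt / C = (645 − 595) / 74.4 = 0.672 cmH2O.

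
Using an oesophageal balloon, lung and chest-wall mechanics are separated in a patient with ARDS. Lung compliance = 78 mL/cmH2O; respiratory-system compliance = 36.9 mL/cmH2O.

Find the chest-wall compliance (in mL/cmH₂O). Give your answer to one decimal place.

70.0

1/Ccw = 1/Crs − 1/CL.
1/Ccw = 1/36.9 − 1/78 = 0.01428.
Ccw = 70.028 mL/cmH2O.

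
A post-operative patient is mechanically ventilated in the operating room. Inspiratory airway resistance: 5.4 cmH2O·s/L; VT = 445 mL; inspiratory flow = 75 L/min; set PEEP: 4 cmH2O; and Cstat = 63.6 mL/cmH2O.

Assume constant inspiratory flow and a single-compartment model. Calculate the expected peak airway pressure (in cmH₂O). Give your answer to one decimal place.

17.7

Flow: 75 L/min ÷ 60 = 1.25 L/s.
Equation of motion (constant flow): PIP = Vt/C + R·V̇ + PEEP.
PIP = 445/63.6 + 5.4×1.25 + 4 = 6.997 + 6.75 + 4 = 17.747 cmH2O.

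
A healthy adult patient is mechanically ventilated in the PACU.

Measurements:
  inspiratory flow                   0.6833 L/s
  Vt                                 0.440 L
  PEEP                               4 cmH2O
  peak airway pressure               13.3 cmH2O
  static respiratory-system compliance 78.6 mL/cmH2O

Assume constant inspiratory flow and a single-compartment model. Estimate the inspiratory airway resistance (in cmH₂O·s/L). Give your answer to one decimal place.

5.4

Equation of motion (constant flow): PIP = Vt/C + R·V̇ + PEEP.
R·V̇ = PIP − Vt/C − PEEP = 13.3 − 440/78.6 − 4 = 13.3 − 5.598 − 4 = 3.702 cmH2O.
R = 3.702 / 0.6833 = 5.418 cmH2O·s/L.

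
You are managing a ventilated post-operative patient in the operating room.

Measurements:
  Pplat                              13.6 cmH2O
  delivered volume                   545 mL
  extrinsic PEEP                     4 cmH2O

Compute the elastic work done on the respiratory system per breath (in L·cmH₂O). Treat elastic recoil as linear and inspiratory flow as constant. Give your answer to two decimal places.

2.62

Elastic work ≈ ½ × (Pplat − PEEP) × Vt = 0.5 × (13.6 − 4) × 0.545 L = 0.5 × 9.6 × 0.545 = 2.616 L·cmH2O.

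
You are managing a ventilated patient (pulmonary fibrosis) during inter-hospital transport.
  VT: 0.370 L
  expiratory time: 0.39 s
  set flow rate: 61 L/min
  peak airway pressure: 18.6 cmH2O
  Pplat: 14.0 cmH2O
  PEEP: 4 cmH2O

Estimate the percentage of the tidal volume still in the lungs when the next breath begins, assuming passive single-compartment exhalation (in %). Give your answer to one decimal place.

Flow: 61 L/min ÷ 60 = 1.0167 L/s.
R = (PIP − Pplat)/V̇ = (18.6 − 14.0) / 1.0167 = 4.6/1.0167 = 4.524 cmH2O·s/L.
C = Vt/(Pplat − PEEP) = 370.0 / (14.0 − 4) = 370.0/10.0 = 37.0 mL/cmH2O.
τ = R × C = 4.524 × 0.037 L/cmH2O = 0.1674 s.
Fraction remaining at end-expiration = e^(−Te/τ) = e^(−0.39/0.1674) = 0.09732 → 9.732%.

9.7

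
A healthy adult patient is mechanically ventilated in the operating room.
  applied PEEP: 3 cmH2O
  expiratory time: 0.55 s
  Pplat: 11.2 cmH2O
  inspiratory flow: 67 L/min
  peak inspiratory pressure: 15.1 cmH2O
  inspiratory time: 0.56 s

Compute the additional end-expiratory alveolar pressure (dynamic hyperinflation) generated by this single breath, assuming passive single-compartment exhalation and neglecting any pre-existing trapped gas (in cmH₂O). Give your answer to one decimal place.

Flow: 67 L/min ÷ 60 = 1.1167 L/s.
Vt = flow × Ti = 1.1167 L/s × 0.56 s × 1000 mL/L = 625.35 mL.
R = (PIP − Pplat)/V̇ = (15.1 − 11.2) / 1.1167 = 3.9/1.1167 = 3.492 cmH2O·s/L.
C = Vt/(Pplat − PEEP) = 625.35 / (11.2 − 3) = 625.35/8.2 = 76.262 mL/cmH2O.
τ = R × C = 3.492 × 0.07626 L/cmH2O = 0.2663 s.
Fraction remaining = e^(−Te/τ) = e^(−0.55/0.2663) = 0.1268; trapped volume = 625.35 × 0.1268 = 79.294 mL.
Additional alveolar pressure from trapping ≈ V_trapped / C = 79.294 / 76.262 = 1.04 cmH2O.

1.0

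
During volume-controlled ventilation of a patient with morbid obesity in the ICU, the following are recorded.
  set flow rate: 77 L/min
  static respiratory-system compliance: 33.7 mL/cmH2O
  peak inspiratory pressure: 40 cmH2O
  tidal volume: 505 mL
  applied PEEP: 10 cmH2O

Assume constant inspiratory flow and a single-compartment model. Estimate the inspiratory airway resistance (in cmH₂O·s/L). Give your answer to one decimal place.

Flow: 77 L/min ÷ 60 = 1.2833 L/s.
Equation of motion (constant flow): PIP = Vt/C + R·V̇ + PEEP.
R·V̇ = PIP − Vt/C − PEEP = 40 − 505/33.7 − 10 = 40 − 14.985 − 10 = 15.015 cmH2O.
R = 15.015 / 1.2833 = 11.7 cmH2O·s/L.

11.7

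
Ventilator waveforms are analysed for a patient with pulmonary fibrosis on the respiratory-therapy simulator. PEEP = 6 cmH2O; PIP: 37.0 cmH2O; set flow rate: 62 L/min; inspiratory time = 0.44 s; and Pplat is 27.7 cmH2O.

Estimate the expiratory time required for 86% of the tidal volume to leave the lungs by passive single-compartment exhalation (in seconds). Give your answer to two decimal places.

0.37

Flow: 62 L/min ÷ 60 = 1.0333 L/s.
Vt = flow × Ti = 1.0333 L/s × 0.44 s × 1000 mL/L = 454.65 mL.
R = (PIP − Pplat)/V̇ = (37.0 − 27.7) / 1.0333 = 9.3/1.0333 = 9.0 cmH2O·s/L.
C = Vt/(Pplat − PEEP) = 454.65 / (27.7 − 6) = 454.65/21.7 = 20.952 mL/cmH2O.
τ = R × C = 9.0 × 0.02095 L/cmH2O = 0.1886 s.
t = −τ·ln(1 − 0.86) = −0.1886·ln(0.14) = 0.3708 s.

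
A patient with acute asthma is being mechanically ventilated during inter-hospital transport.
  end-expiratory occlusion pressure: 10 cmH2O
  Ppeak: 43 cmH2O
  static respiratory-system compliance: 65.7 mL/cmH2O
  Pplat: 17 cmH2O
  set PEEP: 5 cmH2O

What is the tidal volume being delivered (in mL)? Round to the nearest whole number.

460

End-expiratory occlusion gives total PEEP = 10 cmH2O (intrinsic PEEP = 10 − 5 = 5). Use total PEEP for the elastic gradient.
Vt = Cstat × (Pplat − PEEPtotal) = 65.7 × (17 − 10) = 65.7 × 7.0 = 459.9 mL.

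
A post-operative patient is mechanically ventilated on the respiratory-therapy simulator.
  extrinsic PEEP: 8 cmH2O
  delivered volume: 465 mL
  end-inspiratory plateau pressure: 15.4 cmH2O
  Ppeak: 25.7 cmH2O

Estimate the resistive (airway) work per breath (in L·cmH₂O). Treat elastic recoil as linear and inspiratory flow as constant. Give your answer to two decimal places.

4.79

With constant inspiratory flow the resistive pressure is constant at PIP − Pplat = 25.7 − 15.4 = 10.3 cmH2O, so resistive work = 10.3 × 0.465 = 4.79 L·cmH2O.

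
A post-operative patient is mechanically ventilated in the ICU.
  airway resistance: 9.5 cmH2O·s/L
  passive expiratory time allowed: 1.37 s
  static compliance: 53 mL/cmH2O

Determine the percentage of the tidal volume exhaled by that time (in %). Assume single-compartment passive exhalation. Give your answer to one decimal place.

τ = R × C = 9.5 × 53 mL/cmH2O = 9.5 × 0.053 L/cmH2O = 0.5035 s.
Passive exhalation: V(t)/V₀ = e^(−t/τ) = e^(−1.37/0.5035) = 0.06581.
Fraction exhaled = 1 − 0.06581 = 0.9342 → 93.42%.

93.4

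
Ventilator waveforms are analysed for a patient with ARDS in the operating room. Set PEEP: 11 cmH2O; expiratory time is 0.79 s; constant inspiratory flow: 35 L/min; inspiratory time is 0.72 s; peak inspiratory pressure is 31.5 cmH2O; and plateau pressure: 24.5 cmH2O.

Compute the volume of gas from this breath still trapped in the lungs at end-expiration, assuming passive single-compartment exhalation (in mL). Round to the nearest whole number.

51

Flow: 35 L/min ÷ 60 = 0.5833 L/s.
Vt = flow × Ti = 0.5833 L/s × 0.72 s × 1000 mL/L = 419.98 mL.
R = (PIP − Pplat)/V̇ = (31.5 − 24.5) / 0.5833 = 7.0/0.5833 = 12.001 cmH2O·s/L.
C = Vt/(Pplat − PEEP) = 419.98 / (24.5 − 11) = 419.98/13.5 = 31.11 mL/cmH2O.
τ = R × C = 12.001 × 0.03111 L/cmH2O = 0.3734 s.
Fraction remaining = e^(−Te/τ) = e^(−0.79/0.3734) = 0.1205.
Trapped volume = 419.98 × 0.1205 = 50.608 mL.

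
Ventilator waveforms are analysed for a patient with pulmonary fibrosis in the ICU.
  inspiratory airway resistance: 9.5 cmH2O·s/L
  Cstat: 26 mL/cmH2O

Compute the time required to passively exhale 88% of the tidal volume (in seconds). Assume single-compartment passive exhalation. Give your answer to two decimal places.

0.52

τ = R × C = 9.5 × 26 mL/cmH2O = 9.5 × 0.026 L/cmH2O = 0.247 s.
Exhaled fraction f = 1 − e^(−t/τ) → t = −τ·ln(1 − f) = −0.247·ln(0.12) = 0.5237 s.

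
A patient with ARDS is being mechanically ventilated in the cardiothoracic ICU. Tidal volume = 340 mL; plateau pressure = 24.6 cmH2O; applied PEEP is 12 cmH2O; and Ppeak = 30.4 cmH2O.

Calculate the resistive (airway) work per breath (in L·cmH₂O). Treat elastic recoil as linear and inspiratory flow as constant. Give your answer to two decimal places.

1.97

With constant inspiratory flow the resistive pressure is constant at PIP − Pplat = 30.4 − 24.6 = 5.8 cmH2O, so resistive work = 5.8 × 0.340 = 1.972 L·cmH2O.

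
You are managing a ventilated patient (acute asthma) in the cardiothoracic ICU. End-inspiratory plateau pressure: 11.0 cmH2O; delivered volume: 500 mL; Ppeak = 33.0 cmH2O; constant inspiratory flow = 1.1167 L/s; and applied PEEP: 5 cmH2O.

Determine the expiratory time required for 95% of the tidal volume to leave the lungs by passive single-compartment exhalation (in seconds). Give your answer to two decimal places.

R = (PIP − Pplat)/V̇ = (33.0 − 11.0) / 1.1167 = 22.0/1.1167 = 19.701 cmH2O·s/L.
C = Vt/(Pplat − PEEP) = 500.0 / (11.0 − 5) = 500.0/6.0 = 83.333 mL/cmH2O.
τ = R × C = 19.701 × 0.08333 L/cmH2O = 1.642 s.
t = −τ·ln(1 − 0.95) = −1.642·ln(0.05) = 4.919 s.

4.92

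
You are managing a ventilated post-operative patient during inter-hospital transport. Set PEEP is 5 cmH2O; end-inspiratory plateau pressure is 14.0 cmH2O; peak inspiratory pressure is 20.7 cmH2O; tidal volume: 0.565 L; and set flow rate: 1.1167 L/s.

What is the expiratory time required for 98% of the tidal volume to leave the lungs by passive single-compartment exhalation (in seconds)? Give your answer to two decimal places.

1.47

R = (PIP − Pplat)/V̇ = (20.7 − 14.0) / 1.1167 = 6.7/1.1167 = 6.0 cmH2O·s/L.
C = Vt/(Pplat − PEEP) = 565.0 / (14.0 − 5) = 565.0/9.0 = 62.778 mL/cmH2O.
τ = R × C = 6.0 × 0.06278 L/cmH2O = 0.3767 s.
t = −τ·ln(1 − 0.98) = −0.3767·ln(0.02) = 1.474 s.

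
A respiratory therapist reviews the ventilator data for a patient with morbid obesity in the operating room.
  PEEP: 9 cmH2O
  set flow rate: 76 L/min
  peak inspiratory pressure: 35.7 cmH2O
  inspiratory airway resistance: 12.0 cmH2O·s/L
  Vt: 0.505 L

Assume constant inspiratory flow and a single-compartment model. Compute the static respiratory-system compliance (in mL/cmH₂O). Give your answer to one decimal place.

43.9

Flow: 76 L/min ÷ 60 = 1.2667 L/s.
Equation of motion (constant flow): PIP = Vt/C + R·V̇ + PEEP.
Vt/C = PIP − R·V̇ − PEEP = 35.7 − 12.0×1.2667 − 9 = 35.7 − 15.2 − 9 = 11.5 cmH2O.
C = Vt / 11.5 = 505 / 11.5 = 43.913 mL/cmH2O.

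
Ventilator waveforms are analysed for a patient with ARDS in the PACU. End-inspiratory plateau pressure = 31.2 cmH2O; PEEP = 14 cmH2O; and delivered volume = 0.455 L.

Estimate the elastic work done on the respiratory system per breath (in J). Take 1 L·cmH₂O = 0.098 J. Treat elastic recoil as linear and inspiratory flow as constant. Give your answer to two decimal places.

0.38

Elastic work ≈ ½ × (Pplat − PEEP) × Vt = 0.5 × (31.2 − 14) × 0.455 L = 0.5 × 17.2 × 0.455 = 3.913 L·cmH2O.
× 0.098 J/(L·cmH2O) → 0.3835 J.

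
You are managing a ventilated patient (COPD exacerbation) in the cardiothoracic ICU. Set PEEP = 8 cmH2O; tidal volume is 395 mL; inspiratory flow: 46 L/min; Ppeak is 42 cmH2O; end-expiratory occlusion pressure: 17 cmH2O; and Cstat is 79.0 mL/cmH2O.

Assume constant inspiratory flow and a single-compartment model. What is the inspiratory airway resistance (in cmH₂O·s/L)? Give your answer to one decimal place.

Flow: 46 L/min ÷ 60 = 0.7667 L/s.
Total PEEP = 17 cmH2O (set 8 + intrinsic 9); this is the baseline alveolar pressure.
Equation of motion (constant flow): PIP = Vt/C + R·V̇ + PEEP.
R·V̇ = PIP − Vt/C − PEEP = 42 − 395/79.0 − 17 = 42 − 5.0 − 17 = 20.0 cmH2O.
R = 20.0 / 0.7667 = 26.086 cmH2O·s/L.

26.1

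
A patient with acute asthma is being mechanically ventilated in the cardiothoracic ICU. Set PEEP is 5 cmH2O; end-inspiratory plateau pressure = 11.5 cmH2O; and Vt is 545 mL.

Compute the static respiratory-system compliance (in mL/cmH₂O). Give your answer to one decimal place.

83.8

Cstat = Vt / (Pplat − PEEP) = 545 / (11.5 − 5) = 545 / 6.5 = 83.846 mL/cmH2O.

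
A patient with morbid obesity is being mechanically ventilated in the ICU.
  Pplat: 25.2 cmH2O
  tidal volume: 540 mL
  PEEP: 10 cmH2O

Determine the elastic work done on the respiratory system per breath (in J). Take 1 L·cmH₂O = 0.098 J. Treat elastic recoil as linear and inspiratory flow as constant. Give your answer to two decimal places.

0.40

Elastic work ≈ ½ × (Pplat − PEEP) × Vt = 0.5 × (25.2 − 10) × 0.540 L = 0.5 × 15.2 × 0.540 = 4.104 L·cmH2O.
× 0.098 J/(L·cmH2O) → 0.4022 J.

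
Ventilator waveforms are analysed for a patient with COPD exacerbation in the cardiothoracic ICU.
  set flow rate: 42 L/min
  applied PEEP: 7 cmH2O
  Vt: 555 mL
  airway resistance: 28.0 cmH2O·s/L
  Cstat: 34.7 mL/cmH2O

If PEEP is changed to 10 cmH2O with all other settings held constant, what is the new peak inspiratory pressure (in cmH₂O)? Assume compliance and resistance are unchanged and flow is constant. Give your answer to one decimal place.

45.6

Flow: 42 L/min ÷ 60 = 0.7 L/s.
PIP = Vt/C + R·V̇ + PEEP (constant-flow equation of motion).
Only the baseline term changes: ΔPIP = ΔPEEP = 10 − 7 = 3.0 cmH2O.
Original PIP = 555/34.7 + 28.0×0.7 + 7 = 42.594 cmH2O; new PIP = 42.594 + (3.0) = 45.594 cmH2O.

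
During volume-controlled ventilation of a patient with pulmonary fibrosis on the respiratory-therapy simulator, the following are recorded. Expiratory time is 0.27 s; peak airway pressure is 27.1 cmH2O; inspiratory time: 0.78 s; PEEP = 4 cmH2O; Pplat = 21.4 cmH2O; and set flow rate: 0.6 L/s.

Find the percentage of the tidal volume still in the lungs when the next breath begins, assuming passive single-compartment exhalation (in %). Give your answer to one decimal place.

Vt = flow × Ti = 0.6 L/s × 0.78 s × 1000 mL/L = 468.0 mL.
R = (PIP − Pplat)/V̇ = (27.1 − 21.4) / 0.6 = 5.7/0.6 = 9.5 cmH2O·s/L.
C = Vt/(Pplat − PEEP) = 468.0 / (21.4 − 4) = 468.0/17.4 = 26.897 mL/cmH2O.
τ = R × C = 9.5 × 0.0269 L/cmH2O = 0.2556 s.
Fraction remaining at end-expiration = e^(−Te/τ) = e^(−0.27/0.2556) = 0.3477 → 34.77%.

34.8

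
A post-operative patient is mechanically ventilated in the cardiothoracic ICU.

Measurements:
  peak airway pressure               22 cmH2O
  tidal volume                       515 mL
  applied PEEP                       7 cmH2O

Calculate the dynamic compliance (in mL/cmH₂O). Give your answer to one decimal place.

34.3

Dynamic compliance = Vt / (PIP − PEEP) = 515 / (22 − 7) = 515 / 15.0 = 34.333 mL/cmH2O.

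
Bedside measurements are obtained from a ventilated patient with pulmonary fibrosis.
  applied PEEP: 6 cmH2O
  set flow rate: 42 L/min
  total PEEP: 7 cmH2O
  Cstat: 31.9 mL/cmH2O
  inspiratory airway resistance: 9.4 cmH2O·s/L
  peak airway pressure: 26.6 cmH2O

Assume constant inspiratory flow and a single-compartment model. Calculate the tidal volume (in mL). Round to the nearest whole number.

415

Flow: 42 L/min ÷ 60 = 0.7 L/s.
Total PEEP = 7 cmH2O (set 6 + intrinsic 1); this is the baseline alveolar pressure.
Equation of motion (constant flow): PIP = Vt/C + R·V̇ + PEEP.
Vt/C = PIP − R·V̇ − PEEP = 26.6 − 6.58 − 7 = 13.02 cmH2O.
Vt = C × 13.02 = 31.9 × 13.02 = 415.34 mL.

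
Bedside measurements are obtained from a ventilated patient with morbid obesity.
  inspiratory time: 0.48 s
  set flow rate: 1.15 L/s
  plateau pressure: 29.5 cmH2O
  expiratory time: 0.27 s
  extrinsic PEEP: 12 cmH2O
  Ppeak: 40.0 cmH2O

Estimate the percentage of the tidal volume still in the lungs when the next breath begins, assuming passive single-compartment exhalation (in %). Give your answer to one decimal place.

Vt = flow × Ti = 1.15 L/s × 0.48 s × 1000 mL/L = 552.0 mL.
R = (PIP − Pplat)/V̇ = (40.0 − 29.5) / 1.15 = 10.5/1.15 = 9.13 cmH2O·s/L.
C = Vt/(Pplat − PEEP) = 552.0 / (29.5 − 12) = 552.0/17.5 = 31.543 mL/cmH2O.
τ = R × C = 9.13 × 0.03154 L/cmH2O = 0.288 s.
Fraction remaining at end-expiration = e^(−Te/τ) = e^(−0.27/0.288) = 0.3916 → 39.16%.

39.2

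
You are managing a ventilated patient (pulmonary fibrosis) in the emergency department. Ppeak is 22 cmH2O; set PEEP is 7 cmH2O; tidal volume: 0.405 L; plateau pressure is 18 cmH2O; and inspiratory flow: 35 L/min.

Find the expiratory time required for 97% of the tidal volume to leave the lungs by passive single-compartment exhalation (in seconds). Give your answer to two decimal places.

0.89

Flow: 35 L/min ÷ 60 = 0.5833 L/s.
R = (PIP − Pplat)/V̇ = (22 − 18) / 0.5833 = 4.0/0.5833 = 6.858 cmH2O·s/L.
C = Vt/(Pplat − PEEP) = 405.0 / (18 − 7) = 405.0/11.0 = 36.818 mL/cmH2O.
τ = R × C = 6.858 × 0.03682 L/cmH2O = 0.2525 s.
t = −τ·ln(1 − 0.97) = −0.2525·ln(0.03) = 0.8854 s.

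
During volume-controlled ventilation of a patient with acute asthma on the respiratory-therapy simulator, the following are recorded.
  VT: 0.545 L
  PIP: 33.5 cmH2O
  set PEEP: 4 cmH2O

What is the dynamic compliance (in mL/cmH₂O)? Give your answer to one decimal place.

18.5

Dynamic compliance = Vt / (PIP − PEEP) = 545 / (33.5 − 4) = 545 / 29.5 = 18.475 mL/cmH2O.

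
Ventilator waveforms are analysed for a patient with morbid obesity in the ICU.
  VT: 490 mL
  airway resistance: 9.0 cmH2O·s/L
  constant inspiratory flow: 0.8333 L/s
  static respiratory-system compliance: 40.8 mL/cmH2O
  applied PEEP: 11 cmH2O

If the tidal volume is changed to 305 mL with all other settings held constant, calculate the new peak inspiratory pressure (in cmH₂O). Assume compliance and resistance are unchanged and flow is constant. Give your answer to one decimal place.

26.0

PIP = Vt/C + R·V̇ + PEEP (constant-flow equation of motion).
Only the elastic term changes: ΔPIP = ΔVt / C = (305 − 490) / 40.8 = -4.534 cmH2O.
Original PIP = 490/40.8 + 9.0×0.8333 + 11 = 30.51 cmH2O; new PIP = 30.51 + (-4.534) = 25.976 cmH2O.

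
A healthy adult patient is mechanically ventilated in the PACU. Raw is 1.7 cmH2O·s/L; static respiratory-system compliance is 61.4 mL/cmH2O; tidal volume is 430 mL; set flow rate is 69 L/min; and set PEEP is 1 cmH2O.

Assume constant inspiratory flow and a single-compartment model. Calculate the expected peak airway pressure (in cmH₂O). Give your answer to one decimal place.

10.0

Flow: 69 L/min ÷ 60 = 1.15 L/s.
Equation of motion (constant flow): PIP = Vt/C + R·V̇ + PEEP.
PIP = 430/61.4 + 1.7×1.15 + 1 = 7.003 + 1.955 + 1 = 9.958 cmH2O.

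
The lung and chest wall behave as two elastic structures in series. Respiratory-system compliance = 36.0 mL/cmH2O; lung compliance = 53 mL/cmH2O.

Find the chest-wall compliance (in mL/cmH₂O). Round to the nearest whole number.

1/Ccw = 1/Crs − 1/CL.
1/Ccw = 1/36.0 − 1/53 = 0.00891.
Ccw = 112.23 mL/cmH2O.

112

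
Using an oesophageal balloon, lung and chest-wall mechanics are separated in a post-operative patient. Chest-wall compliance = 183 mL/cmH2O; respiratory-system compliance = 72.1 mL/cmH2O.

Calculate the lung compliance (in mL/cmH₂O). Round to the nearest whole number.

119

1/CL = 1/Crs − 1/Ccw.
1/CL = 1/72.1 − 1/183 = 0.008405.
CL = 118.98 mL/cmH2O.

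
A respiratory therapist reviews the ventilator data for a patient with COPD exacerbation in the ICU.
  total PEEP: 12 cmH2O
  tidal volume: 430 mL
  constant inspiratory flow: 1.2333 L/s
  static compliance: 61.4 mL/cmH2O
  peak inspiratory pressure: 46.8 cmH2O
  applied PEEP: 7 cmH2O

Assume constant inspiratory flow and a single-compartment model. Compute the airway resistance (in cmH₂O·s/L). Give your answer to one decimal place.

22.5

Total PEEP = 12 cmH2O (set 7 + intrinsic 5); this is the baseline alveolar pressure.
Equation of motion (constant flow): PIP = Vt/C + R·V̇ + PEEP.
R·V̇ = PIP − Vt/C − PEEP = 46.8 − 430/61.4 − 12 = 46.8 − 7.003 − 12 = 27.797 cmH2O.
R = 27.797 / 1.2333 = 22.539 cmH2O·s/L.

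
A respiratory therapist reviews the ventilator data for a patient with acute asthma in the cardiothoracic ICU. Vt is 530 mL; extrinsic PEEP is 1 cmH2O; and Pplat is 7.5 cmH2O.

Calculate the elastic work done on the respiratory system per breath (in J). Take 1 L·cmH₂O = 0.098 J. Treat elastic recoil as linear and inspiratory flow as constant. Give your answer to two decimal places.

0.17

Elastic work ≈ ½ × (Pplat − PEEP) × Vt = 0.5 × (7.5 − 1) × 0.530 L = 0.5 × 6.5 × 0.530 = 1.723 L·cmH2O.
× 0.098 J/(L·cmH2O) → 0.1689 J.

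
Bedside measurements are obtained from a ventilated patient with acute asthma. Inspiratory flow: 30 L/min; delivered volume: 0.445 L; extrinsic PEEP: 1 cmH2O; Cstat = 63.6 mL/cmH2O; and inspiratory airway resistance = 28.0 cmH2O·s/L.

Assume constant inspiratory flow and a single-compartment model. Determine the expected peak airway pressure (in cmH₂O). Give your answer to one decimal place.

22.0

Flow: 30 L/min ÷ 60 = 0.5 L/s.
Equation of motion (constant flow): PIP = Vt/C + R·V̇ + PEEP.
PIP = 445/63.6 + 28.0×0.5 + 1 = 6.997 + 14.0 + 1 = 21.997 cmH2O.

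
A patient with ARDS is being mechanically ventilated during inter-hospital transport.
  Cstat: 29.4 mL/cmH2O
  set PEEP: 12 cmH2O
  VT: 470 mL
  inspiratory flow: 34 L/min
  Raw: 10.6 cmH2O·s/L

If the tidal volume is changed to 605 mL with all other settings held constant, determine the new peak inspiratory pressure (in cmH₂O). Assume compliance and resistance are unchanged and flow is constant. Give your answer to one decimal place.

38.6

Flow: 34 L/min ÷ 60 = 0.5667 L/s.
PIP = Vt/C + R·V̇ + PEEP (constant-flow equation of motion).
Only the elastic term changes: ΔPIP = ΔVt / C = (605 − 470) / 29.4 = 4.592 cmH2O.
Original PIP = 470/29.4 + 10.6×0.5667 + 12 = 33.993 cmH2O; new PIP = 33.993 + (4.592) = 38.585 cmH2O.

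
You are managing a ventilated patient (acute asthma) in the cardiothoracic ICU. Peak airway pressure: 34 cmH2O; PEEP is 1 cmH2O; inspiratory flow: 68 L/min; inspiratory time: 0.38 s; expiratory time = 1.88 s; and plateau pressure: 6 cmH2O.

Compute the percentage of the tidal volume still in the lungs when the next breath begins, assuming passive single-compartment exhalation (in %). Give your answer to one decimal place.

Flow: 68 L/min ÷ 60 = 1.1333 L/s.
Vt = flow × Ti = 1.1333 L/s × 0.38 s × 1000 mL/L = 430.65 mL.
R = (PIP − Pplat)/V̇ = (34 − 6) / 1.1333 = 28.0/1.1333 = 24.707 cmH2O·s/L.
C = Vt/(Pplat − PEEP) = 430.65 / (6 − 1) = 430.65/5.0 = 86.13 mL/cmH2O.
τ = R × C = 24.707 × 0.08613 L/cmH2O = 2.128 s.
Fraction remaining at end-expiration = e^(−Te/τ) = e^(−1.88/2.128) = 0.4134 → 41.34%.

41.3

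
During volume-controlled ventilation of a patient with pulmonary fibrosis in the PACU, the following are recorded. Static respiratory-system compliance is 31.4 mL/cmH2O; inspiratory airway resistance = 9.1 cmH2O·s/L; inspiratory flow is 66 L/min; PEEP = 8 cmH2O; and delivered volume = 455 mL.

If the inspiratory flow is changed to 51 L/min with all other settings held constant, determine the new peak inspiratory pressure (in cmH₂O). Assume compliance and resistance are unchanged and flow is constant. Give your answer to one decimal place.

30.2

Flow: 66 L/min ÷ 60 = 1.1 L/s.
New flow: 51 L/min ÷ 60 = 0.85 L/s.
PIP = Vt/C + R·V̇ + PEEP (constant-flow equation of motion).
Only the resistive term changes: ΔPIP = R × ΔV̇ = 9.1 × (0.85 − 1.1) = 9.1 × -0.25 = -2.275 cmH2O.
Original PIP = 455/31.4 + 9.1×1.1 + 8 = 32.5 cmH2O; new PIP = 32.5 + (-2.275) = 30.225 cmH2O.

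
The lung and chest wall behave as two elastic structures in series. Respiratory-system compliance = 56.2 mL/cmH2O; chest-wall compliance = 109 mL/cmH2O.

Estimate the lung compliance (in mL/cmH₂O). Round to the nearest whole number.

116

1/CL = 1/Crs − 1/Ccw.
1/CL = 1/56.2 − 1/109 = 0.008619.
CL = 116.02 mL/cmH2O.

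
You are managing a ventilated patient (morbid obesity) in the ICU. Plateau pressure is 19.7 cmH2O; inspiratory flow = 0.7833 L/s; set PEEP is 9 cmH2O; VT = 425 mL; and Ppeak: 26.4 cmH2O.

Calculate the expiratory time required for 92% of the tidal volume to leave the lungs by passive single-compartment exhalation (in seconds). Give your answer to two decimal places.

0.86

R = (PIP − Pplat)/V̇ = (26.4 − 19.7) / 0.7833 = 6.7/0.7833 = 8.554 cmH2O·s/L.
C = Vt/(Pplat − PEEP) = 425.0 / (19.7 − 9) = 425.0/10.7 = 39.72 mL/cmH2O.
τ = R × C = 8.554 × 0.03972 L/cmH2O = 0.3398 s.
t = −τ·ln(1 − 0.92) = −0.3398·ln(0.08) = 0.8582 s.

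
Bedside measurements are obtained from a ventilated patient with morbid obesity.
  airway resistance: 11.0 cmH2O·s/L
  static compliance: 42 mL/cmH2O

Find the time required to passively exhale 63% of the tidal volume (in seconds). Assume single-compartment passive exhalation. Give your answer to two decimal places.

0.46

τ = R × C = 11.0 × 42 mL/cmH2O = 11.0 × 0.042 L/cmH2O = 0.462 s.
Exhaled fraction f = 1 − e^(−t/τ) → t = −τ·ln(1 − f) = −0.462·ln(0.37) = 0.4593 s.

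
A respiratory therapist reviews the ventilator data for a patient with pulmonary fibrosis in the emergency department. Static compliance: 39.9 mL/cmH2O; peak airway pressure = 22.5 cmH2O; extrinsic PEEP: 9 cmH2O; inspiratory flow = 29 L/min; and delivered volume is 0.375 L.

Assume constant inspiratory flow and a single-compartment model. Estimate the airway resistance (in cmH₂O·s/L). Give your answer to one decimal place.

8.5

Flow: 29 L/min ÷ 60 = 0.4833 L/s.
Equation of motion (constant flow): PIP = Vt/C + R·V̇ + PEEP.
R·V̇ = PIP − Vt/C − PEEP = 22.5 − 375/39.9 − 9 = 22.5 − 9.398 − 9 = 4.102 cmH2O.
R = 4.102 / 0.4833 = 8.487 cmH2O·s/L.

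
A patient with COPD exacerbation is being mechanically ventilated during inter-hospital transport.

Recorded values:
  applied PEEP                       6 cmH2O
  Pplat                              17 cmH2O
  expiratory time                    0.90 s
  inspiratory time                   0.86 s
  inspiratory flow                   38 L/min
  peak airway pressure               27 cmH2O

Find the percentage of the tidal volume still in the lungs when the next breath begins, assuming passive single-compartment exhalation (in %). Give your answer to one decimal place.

Flow: 38 L/min ÷ 60 = 0.6333 L/s.
Vt = flow × Ti = 0.6333 L/s × 0.86 s × 1000 mL/L = 544.64 mL.
R = (PIP − Pplat)/V̇ = (27 − 17) / 0.6333 = 10.0/0.6333 = 15.79 cmH2O·s/L.
C = Vt/(Pplat − PEEP) = 544.64 / (17 − 6) = 544.64/11.0 = 49.513 mL/cmH2O.
τ = R × C = 15.79 × 0.04951 L/cmH2O = 0.7818 s.
Fraction remaining at end-expiration = e^(−Te/τ) = e^(−0.90/0.7818) = 0.3163 → 31.63%.

31.6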